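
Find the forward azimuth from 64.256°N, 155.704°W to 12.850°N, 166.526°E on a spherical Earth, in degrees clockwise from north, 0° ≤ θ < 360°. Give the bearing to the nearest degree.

225°

Δλ = 166.526 − -155.704 = 322.230°; wrapped into (−180°, 180°]: -37.770°.
θ = atan2( sin Δλ · cos φ₂ , cos φ₁ · sin φ₂ − sin φ₁ · cos φ₂ · cos Δλ )
  = atan2(-0.59715, -0.59758) = -135.021° → normalised to [0°, 360°): 224.979°.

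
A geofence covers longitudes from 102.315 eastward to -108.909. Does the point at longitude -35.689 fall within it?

Band width going east from +102.315° to -108.909°: ((-108.909 − 102.315) mod 360) = 148.776°.
Offset of -35.689° east of the west edge: ((-35.689 − 102.315) mod 360) = 221.996°.
221.996° > 148.776° ⇒ outside.

No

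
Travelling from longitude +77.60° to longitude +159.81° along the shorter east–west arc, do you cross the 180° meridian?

No

Signed shortest Δλ = ((159.81 − 77.60 + 180) mod 360) − 180 = 82.21°.
Going east by 82.21° from +77.60° reaches +159.81° without touching 180°.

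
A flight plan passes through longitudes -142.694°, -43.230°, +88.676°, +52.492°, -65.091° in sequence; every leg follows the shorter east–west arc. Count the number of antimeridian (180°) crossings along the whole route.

0

Leg 1: -142.694° → -43.230°, shortest Δλ = 99.464° (east) — does not cross 180°.
Leg 2: -43.230° → +88.676°, shortest Δλ = 131.906° (east) — does not cross 180°.
Leg 3: +88.676° → +52.492°, shortest Δλ = -36.184° (west) — does not cross 180°.
Leg 4: +52.492° → -65.091°, shortest Δλ = -117.583° (west) — does not cross 180°.
Total crossings: 0.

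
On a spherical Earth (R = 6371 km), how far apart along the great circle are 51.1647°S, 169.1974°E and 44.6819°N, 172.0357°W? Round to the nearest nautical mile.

5837 nmi

Δλ = -172.0357 − 169.1974 = -341.2331°; wrapped into (−180°, 180°]: 18.7669°.
Δφ = 44.6819 − -51.1647 = 95.8466°.
a = sin²(Δφ/2) + cos φ₁ · cos φ₂ · sin²(Δλ/2) = 0.562785.
c = 2·atan2(√a, √(1−a)) = 1.69670 rad → d = 6371·c ≈ 10809.67 km ≈ 5836.75 nmi.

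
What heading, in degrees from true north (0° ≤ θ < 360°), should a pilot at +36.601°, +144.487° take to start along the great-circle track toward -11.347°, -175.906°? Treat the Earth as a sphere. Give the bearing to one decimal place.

Δλ = -175.906 − 144.487 = -320.393°; wrapped into (−180°, 180°]: 39.607°.
θ = atan2( sin Δλ · cos φ₂ , cos φ₁ · sin φ₂ − sin φ₁ · cos φ₂ · cos Δλ )
  = atan2(0.62506, -0.60834) = 134.223° → normalised to [0°, 360°): 134.223°.

134.2°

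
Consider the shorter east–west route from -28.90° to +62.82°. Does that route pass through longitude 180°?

No

Signed shortest Δλ = ((62.82 − -28.90 + 180) mod 360) − 180 = 91.72°.
Going east by 91.72° from -28.90° reaches +62.82° without touching 180°.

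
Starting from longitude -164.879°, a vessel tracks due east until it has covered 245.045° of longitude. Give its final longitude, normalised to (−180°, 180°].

+80.166°

Start at -164.879°; shift +245.045° → +80.166°.
+80.166° already lies in (−180°, 180°].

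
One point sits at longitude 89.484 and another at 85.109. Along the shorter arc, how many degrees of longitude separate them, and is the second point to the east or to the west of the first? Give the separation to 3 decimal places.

4.375° west

Raw difference: 85.109 − 89.484 = -4.375°.
Normalise into (−180°, 180°]: -4.375° stays -4.375°.
Negative ⇒ the second point lies to the west; separation 4.375°.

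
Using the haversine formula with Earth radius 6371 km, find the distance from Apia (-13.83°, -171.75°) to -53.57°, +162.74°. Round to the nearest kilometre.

Δλ = 162.74 − -171.75 = 334.49°; wrapped into (−180°, 180°]: -25.51°.
Δφ = -53.57 − -13.83 = -39.74°.
a = sin²(Δφ/2) + cos φ₁ · cos φ₂ · sin²(Δλ/2) = 0.143631.
c = 2·atan2(√a, √(1−a)) = 0.77740 rad → d = 6371·c ≈ 4952.83 km.

4953 km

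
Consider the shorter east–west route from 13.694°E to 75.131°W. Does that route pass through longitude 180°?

Signed shortest Δλ = ((-75.131 − 13.694 + 180) mod 360) − 180 = -88.825°.
Going west by 88.825° from +13.694° reaches -75.131° without touching 180°.

No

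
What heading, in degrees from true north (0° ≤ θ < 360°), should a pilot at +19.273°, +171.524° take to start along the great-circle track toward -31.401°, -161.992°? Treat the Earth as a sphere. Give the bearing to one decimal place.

Δλ = -161.992 − 171.524 = -333.516°; wrapped into (−180°, 180°]: 26.484°.
θ = atan2( sin Δλ · cos φ₂ , cos φ₁ · sin φ₂ − sin φ₁ · cos φ₂ · cos Δλ )
  = atan2(0.38064, -0.74399) = 152.905° → normalised to [0°, 360°): 152.905°.

152.9°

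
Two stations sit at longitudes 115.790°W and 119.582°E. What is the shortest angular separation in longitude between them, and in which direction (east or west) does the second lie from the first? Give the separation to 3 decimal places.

124.628° west

Raw difference: 119.582 − -115.790 = 235.372°.
Normalise into (−180°, 180°]: 235.372° − 360° = -124.628°.
Negative ⇒ the second point lies to the west; separation 124.628°.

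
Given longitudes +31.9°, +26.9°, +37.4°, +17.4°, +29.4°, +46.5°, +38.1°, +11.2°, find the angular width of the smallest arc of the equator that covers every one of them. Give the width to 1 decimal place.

Sort the longitudes: +11.2°, +17.4°, +26.9°, +29.4°, +31.9°, +37.4°, +38.1°, +46.5°.
Eastward gaps between consecutive values (wrapping around): 6.2°, 9.5°, 2.5°, 2.5°, 5.5°, 0.7°, 8.4°, 324.7°.
Largest gap = 324.7° ⇒ minimal covering band is its complement: 360° − 324.7° = 35.3°.
Band runs from +11.2° eastward to +46.5°.

35.3°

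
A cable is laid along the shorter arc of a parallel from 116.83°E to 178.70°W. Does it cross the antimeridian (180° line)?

Yes

Naïve |-178.70 − 116.83| = 295.53° > 180°, so the shorter arc goes the other way round — across 180°.
Signed shortest Δλ = ((-178.70 − 116.83 + 180) mod 360) − 180 = 64.47°.
Going east by 64.47° from +116.83° passes through 180° before reaching -178.70°.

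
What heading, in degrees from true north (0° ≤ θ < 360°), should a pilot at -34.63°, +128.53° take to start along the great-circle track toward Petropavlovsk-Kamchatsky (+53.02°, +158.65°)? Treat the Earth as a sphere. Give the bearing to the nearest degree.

18°

Δλ = 158.65 − 128.53 = 30.12°.
θ = atan2( sin Δλ · cos φ₂ , cos φ₁ · sin φ₂ − sin φ₁ · cos φ₂ · cos Δλ )
  = atan2(0.30186, 0.95300) = 17.575° → normalised to [0°, 360°): 17.575°.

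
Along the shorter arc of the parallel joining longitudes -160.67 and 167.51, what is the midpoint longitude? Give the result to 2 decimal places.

Signed shortest Δλ from -160.67° to +167.51° is -31.82°.
Midpoint longitude = -160.67° + (-31.82°)/2 = -160.67° − 15.91° = -176.58°.
(The naïve average (-160.67 + +167.51)/2 = 3.42° is on the wrong side of the globe.)

-176.58°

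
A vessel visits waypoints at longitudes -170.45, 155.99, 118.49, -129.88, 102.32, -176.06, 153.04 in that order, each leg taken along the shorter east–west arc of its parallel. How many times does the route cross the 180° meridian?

Leg 1: -170.45° → +155.99°, shortest Δλ = -33.56° (west) — crosses 180°.
Leg 2: +155.99° → +118.49°, shortest Δλ = -37.5° (west) — does not cross 180°.
Leg 3: +118.49° → -129.88°, shortest Δλ = 111.63° (east) — crosses 180°.
Leg 4: -129.88° → +102.32°, shortest Δλ = -127.8° (west) — crosses 180°.
Leg 5: +102.32° → -176.06°, shortest Δλ = 81.62° (east) — crosses 180°.
Leg 6: -176.06° → +153.04°, shortest Δλ = -30.9° (west) — crosses 180°.
Total crossings: 5.

5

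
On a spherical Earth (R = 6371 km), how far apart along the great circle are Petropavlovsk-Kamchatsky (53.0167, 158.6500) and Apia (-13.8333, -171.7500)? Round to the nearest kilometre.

Δλ = -171.7500 − 158.6500 = -330.4000°; wrapped into (−180°, 180°]: 29.6000°.
Δφ = -13.8333 − 53.0167 = -66.8500°.
a = sin²(Δφ/2) + cos φ₁ · cos φ₂ · sin²(Δλ/2) = 0.341546.
c = 2·atan2(√a, √(1−a)) = 1.24833 rad → d = 6371·c ≈ 7953.11 km.

7953 km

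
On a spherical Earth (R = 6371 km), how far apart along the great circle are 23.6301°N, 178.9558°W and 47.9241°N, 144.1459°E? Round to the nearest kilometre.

Δλ = 144.1459 − -178.9558 = 323.1017°; wrapped into (−180°, 180°]: -36.8983°.
Δφ = 47.9241 − 23.6301 = 24.2940°.
a = sin²(Δφ/2) + cos φ₁ · cos φ₂ · sin²(Δλ/2) = 0.105761.
c = 2·atan2(√a, √(1−a)) = 0.66247 rad → d = 6371·c ≈ 4220.57 km.

4221 km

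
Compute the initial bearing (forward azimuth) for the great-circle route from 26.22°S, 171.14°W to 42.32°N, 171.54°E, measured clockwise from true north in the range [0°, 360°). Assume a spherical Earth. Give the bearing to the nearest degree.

346°

Δλ = 171.54 − -171.14 = 342.68°; wrapped into (−180°, 180°]: -17.32°.
θ = atan2( sin Δλ · cos φ₂ , cos φ₁ · sin φ₂ − sin φ₁ · cos φ₂ · cos Δλ )
  = atan2(-0.22012, 0.91586) = -13.515° → normalised to [0°, 360°): 346.485°.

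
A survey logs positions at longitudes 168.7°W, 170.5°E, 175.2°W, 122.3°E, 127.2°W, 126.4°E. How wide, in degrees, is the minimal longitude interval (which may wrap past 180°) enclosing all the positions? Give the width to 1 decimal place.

110.5°

Sort the longitudes: -175.2°, -168.7°, -127.2°, +122.3°, +126.4°, +170.5°.
Eastward gaps between consecutive values (wrapping around): 6.5°, 41.5°, 249.5°, 4.1°, 44.1°, 14.3°.
Largest gap = 249.5° ⇒ minimal covering band is its complement: 360° − 249.5° = 110.5°.
Band runs from +122.3° eastward to -127.2°, crossing the antimeridian.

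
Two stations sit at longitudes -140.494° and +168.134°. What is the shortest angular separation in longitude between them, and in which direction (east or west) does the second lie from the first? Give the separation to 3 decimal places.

51.372° west

Raw difference: 168.134 − -140.494 = 308.628°.
Normalise into (−180°, 180°]: 308.628° − 360° = -51.372°.
Negative ⇒ the second point lies to the west; separation 51.372°.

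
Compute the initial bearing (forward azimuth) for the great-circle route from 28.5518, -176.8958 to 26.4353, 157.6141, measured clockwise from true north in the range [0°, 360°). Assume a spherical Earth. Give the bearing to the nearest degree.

271°

Δλ = 157.6141 − -176.8958 = 334.5099°; wrapped into (−180°, 180°]: -25.4901°.
θ = atan2( sin Δλ · cos φ₂ , cos φ₁ · sin φ₂ − sin φ₁ · cos φ₂ · cos Δλ )
  = atan2(-0.38536, 0.00473) = -89.297° → normalised to [0°, 360°): 270.703°.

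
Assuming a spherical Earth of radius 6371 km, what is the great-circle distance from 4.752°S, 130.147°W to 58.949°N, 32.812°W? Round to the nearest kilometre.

10881 km

Δλ = -32.812 − -130.147 = 97.335°.
Δφ = 58.949 − -4.752 = 63.701°.
a = sin²(Δφ/2) + cos φ₁ · cos φ₂ · sin²(Δλ/2) = 0.568299.
c = 2·atan2(√a, √(1−a)) = 1.70782 rad → d = 6371·c ≈ 10880.54 km.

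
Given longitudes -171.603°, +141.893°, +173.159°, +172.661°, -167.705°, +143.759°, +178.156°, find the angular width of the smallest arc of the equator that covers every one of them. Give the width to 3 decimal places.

Sort the longitudes: -171.603°, -167.705°, +141.893°, +143.759°, +172.661°, +173.159°, +178.156°.
Eastward gaps between consecutive values (wrapping around): 3.898°, 309.598°, 1.866°, 28.902°, 0.498°, 4.997°, 10.241°.
Largest gap = 309.598° ⇒ minimal covering band is its complement: 360° − 309.598° = 50.402°.
Band runs from +141.893° eastward to -167.705°, crossing the antimeridian.

50.402°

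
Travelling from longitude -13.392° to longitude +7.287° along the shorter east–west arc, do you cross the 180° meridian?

No

Signed shortest Δλ = ((7.287 − -13.392 + 180) mod 360) − 180 = 20.679°.
Going east by 20.679° from -13.392° reaches +7.287° without touching 180°.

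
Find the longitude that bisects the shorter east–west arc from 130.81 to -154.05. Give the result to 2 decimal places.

Signed shortest Δλ from +130.81° to -154.05° is +75.14°.
Midpoint longitude = +130.81° + (+75.14°)/2 = +130.81° + 37.57° = +168.38°.
(The naïve average (+130.81 + -154.05)/2 = -11.62° is on the wrong side of the globe.)

+168.38°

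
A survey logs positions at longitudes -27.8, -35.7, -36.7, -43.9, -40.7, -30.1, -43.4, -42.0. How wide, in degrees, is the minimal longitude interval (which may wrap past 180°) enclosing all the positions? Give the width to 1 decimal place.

Sort the longitudes: -43.9°, -43.4°, -42.0°, -40.7°, -36.7°, -35.7°, -30.1°, -27.8°.
Eastward gaps between consecutive values (wrapping around): 0.5°, 1.4°, 1.3°, 4.0°, 1.0°, 5.6°, 2.3°, 343.9°.
Largest gap = 343.9° ⇒ minimal covering band is its complement: 360° − 343.9° = 16.1°.
Band runs from -43.9° eastward to -27.8°.

16.1°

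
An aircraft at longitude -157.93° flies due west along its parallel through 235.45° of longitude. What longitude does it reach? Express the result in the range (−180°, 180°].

-33.38°

Start at -157.93°; shift −235.45° → -393.38°.
-393.38° lies outside (−180°, 180°]; add 360° → -33.38°.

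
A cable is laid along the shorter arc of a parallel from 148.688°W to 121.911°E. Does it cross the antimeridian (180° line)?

Naïve |121.911 − -148.688| = 270.599° > 180°, so the shorter arc goes the other way round — across 180°.
Signed shortest Δλ = ((121.911 − -148.688 + 180) mod 360) − 180 = -89.401°.
Going west by 89.401° from -148.688° passes through 180° before reaching +121.911°.

Yes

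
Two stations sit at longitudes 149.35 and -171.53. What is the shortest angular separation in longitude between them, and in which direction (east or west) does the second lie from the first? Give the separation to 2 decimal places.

Raw difference: -171.53 − 149.35 = -320.88°.
Normalise into (−180°, 180°]: -320.88° + 360° = 39.12°.
Positive ⇒ the second point lies to the east; separation 39.12°.

39.12° east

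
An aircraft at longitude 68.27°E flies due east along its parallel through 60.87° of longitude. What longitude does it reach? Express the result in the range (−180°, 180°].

129.14°E

Start at +68.27°; shift +60.87° → +129.14°.
+129.14° already lies in (−180°, 180°].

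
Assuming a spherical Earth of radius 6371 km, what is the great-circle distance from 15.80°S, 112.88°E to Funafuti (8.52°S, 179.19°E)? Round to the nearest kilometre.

7227 km

Δλ = 179.19 − 112.88 = 66.31°.
Δφ = -8.52 − -15.80 = 7.28°.
a = sin²(Δφ/2) + cos φ₁ · cos φ₂ · sin²(Δλ/2) = 0.288660.
c = 2·atan2(√a, √(1−a)) = 1.13440 rad → d = 6371·c ≈ 7227.23 km.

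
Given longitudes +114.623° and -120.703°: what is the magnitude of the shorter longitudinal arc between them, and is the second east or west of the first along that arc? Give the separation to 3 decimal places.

124.674° east

Raw difference: -120.703 − 114.623 = -235.326°.
Normalise into (−180°, 180°]: -235.326° + 360° = 124.674°.
Positive ⇒ the second point lies to the east; separation 124.674°.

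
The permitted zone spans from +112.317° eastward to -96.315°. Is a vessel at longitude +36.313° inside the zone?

No

Band width going east from +112.317° to -96.315°: ((-96.315 − 112.317) mod 360) = 151.368°.
Offset of +36.313° east of the west edge: ((36.313 − 112.317) mod 360) = 283.996°.
283.996° > 151.368° ⇒ outside.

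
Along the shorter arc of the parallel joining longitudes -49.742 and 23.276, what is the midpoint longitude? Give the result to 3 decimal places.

-13.233°

Signed shortest Δλ from -49.742° to +23.276° is +73.018°.
Midpoint longitude = -49.742° + (+73.018°)/2 = -49.742° + 36.509° = -13.233°.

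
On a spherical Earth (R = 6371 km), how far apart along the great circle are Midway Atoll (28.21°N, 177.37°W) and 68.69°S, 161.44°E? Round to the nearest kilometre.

10914 km

Δλ = 161.44 − -177.37 = 338.81°; wrapped into (−180°, 180°]: -21.19°.
Δφ = -68.69 − 28.21 = -96.90°.
a = sin²(Δφ/2) + cos φ₁ · cos φ₂ · sin²(Δλ/2) = 0.570895.
c = 2·atan2(√a, √(1−a)) = 1.71307 rad → d = 6371·c ≈ 10913.94 km.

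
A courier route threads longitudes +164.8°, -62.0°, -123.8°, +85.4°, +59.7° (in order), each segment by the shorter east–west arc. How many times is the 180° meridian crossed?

Leg 1: +164.8° → -62.0°, shortest Δλ = 133.2° (east) — crosses 180°.
Leg 2: -62.0° → -123.8°, shortest Δλ = -61.8° (west) — does not cross 180°.
Leg 3: -123.8° → +85.4°, shortest Δλ = -150.8° (west) — crosses 180°.
Leg 4: +85.4° → +59.7°, shortest Δλ = -25.7° (west) — does not cross 180°.
Total crossings: 2.

2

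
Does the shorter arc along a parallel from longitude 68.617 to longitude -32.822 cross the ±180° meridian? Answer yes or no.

Signed shortest Δλ = ((-32.822 − 68.617 + 180) mod 360) − 180 = -101.439°.
Going west by 101.439° from +68.617° reaches -32.822° without touching 180°.

No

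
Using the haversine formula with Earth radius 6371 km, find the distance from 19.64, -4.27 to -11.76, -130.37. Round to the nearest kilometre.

Δλ = -130.37 − -4.27 = -126.10°.
Δφ = -11.76 − 19.64 = -31.40°.
a = sin²(Δφ/2) + cos φ₁ · cos φ₂ · sin²(Δλ/2) = 0.805887.
c = 2·atan2(√a, √(1−a)) = 2.22910 rad → d = 6371·c ≈ 14201.58 km.

14202 km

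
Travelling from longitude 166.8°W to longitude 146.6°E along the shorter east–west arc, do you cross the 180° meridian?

Yes

Naïve |146.6 − -166.8| = 313.4° > 180°, so the shorter arc goes the other way round — across 180°.
Signed shortest Δλ = ((146.6 − -166.8 + 180) mod 360) − 180 = -46.6°.
Going west by 46.6° from -166.8° passes through 180° before reaching +146.6°.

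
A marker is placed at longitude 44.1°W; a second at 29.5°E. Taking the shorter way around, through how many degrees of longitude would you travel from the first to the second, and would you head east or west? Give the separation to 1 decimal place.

Raw difference: 29.5 − -44.1 = 73.6°.
Normalise into (−180°, 180°]: 73.6° stays 73.6°.
Positive ⇒ the second point lies to the east; separation 73.6°.

73.6° east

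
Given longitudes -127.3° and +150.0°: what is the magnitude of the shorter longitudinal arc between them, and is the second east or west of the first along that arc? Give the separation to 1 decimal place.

Raw difference: 150.0 − -127.3 = 277.3°.
Normalise into (−180°, 180°]: 277.3° − 360° = -82.7°.
Negative ⇒ the second point lies to the west; separation 82.7°.

82.7° west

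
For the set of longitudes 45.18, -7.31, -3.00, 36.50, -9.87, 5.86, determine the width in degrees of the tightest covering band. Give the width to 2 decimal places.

Sort the longitudes: -9.87°, -7.31°, -3.00°, +5.86°, +36.50°, +45.18°.
Eastward gaps between consecutive values (wrapping around): 2.56°, 4.31°, 8.86°, 30.64°, 8.68°, 304.95°.
Largest gap = 304.95° ⇒ minimal covering band is its complement: 360° − 304.95° = 55.05°.
Band runs from -9.87° eastward to +45.18°.

55.05°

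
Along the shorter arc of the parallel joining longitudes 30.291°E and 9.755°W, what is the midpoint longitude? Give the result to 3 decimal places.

Signed shortest Δλ from +30.291° to -9.755° is -40.046°.
Midpoint longitude = +30.291° + (-40.046°)/2 = +30.291° − 20.023° = +10.268°.

10.268°E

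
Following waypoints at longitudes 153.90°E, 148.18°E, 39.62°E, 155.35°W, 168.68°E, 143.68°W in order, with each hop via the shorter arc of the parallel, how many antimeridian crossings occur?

3

Leg 1: +153.90° → +148.18°, shortest Δλ = -5.72° (west) — does not cross 180°.
Leg 2: +148.18° → +39.62°, shortest Δλ = -108.56° (west) — does not cross 180°.
Leg 3: +39.62° → -155.35°, shortest Δλ = 165.03° (east) — crosses 180°.
Leg 4: -155.35° → +168.68°, shortest Δλ = -35.97° (west) — crosses 180°.
Leg 5: +168.68° → -143.68°, shortest Δλ = 47.64° (east) — crosses 180°.
Total crossings: 3.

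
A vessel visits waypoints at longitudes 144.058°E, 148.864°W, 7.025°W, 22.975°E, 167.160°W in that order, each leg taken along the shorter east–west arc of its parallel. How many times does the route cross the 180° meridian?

Leg 1: +144.058° → -148.864°, shortest Δλ = 67.078° (east) — crosses 180°.
Leg 2: -148.864° → -7.025°, shortest Δλ = 141.839° (east) — does not cross 180°.
Leg 3: -7.025° → +22.975°, shortest Δλ = 30.0° (east) — does not cross 180°.
Leg 4: +22.975° → -167.160°, shortest Δλ = 169.865° (east) — crosses 180°.
Total crossings: 2.

2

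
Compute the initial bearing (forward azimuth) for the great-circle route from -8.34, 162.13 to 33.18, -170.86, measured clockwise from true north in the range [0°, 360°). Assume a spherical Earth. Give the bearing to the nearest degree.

Δλ = -170.86 − 162.13 = -332.99°; wrapped into (−180°, 180°]: 27.01°.
θ = atan2( sin Δλ · cos φ₂ , cos φ₁ · sin φ₂ − sin φ₁ · cos φ₂ · cos Δλ )
  = atan2(0.38010, 0.64964) = 30.332° → normalised to [0°, 360°): 30.332°.

30°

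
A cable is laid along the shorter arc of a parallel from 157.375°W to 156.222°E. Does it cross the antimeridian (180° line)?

Yes

Naïve |156.222 − -157.375| = 313.597° > 180°, so the shorter arc goes the other way round — across 180°.
Signed shortest Δλ = ((156.222 − -157.375 + 180) mod 360) − 180 = -46.403°.
Going west by 46.403° from -157.375° passes through 180° before reaching +156.222°.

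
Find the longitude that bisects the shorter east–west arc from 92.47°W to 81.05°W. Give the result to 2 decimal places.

Signed shortest Δλ from -92.47° to -81.05° is +11.42°.
Midpoint longitude = -92.47° + (+11.42°)/2 = -92.47° + 5.71° = -86.76°.

86.76°W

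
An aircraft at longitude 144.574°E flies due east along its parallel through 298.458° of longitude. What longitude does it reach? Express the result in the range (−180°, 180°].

Start at +144.574°; shift +298.458° → +443.032°.
+443.032° lies outside (−180°, 180°]; subtract 360° → +83.032°.

83.032°E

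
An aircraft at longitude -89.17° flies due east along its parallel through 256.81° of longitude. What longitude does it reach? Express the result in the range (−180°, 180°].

+167.64°

Start at -89.17°; shift +256.81° → +167.64°.
+167.64° already lies in (−180°, 180°].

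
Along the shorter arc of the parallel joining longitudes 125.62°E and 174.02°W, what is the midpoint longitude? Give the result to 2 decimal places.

Signed shortest Δλ from +125.62° to -174.02° is +60.36°.
Midpoint longitude = +125.62° + (+60.36°)/2 = +125.62° + 30.18° = +155.80°.
(The naïve average (+125.62 + -174.02)/2 = -24.2° is on the wrong side of the globe.)

155.80°E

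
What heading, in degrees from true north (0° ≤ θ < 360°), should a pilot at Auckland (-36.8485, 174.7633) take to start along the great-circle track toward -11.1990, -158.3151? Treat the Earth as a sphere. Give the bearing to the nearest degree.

50°

Δλ = -158.3151 − 174.7633 = -333.0784°; wrapped into (−180°, 180°]: 26.9216°.
θ = atan2( sin Δλ · cos φ₂ , cos φ₁ · sin φ₂ − sin φ₁ · cos φ₂ · cos Δλ )
  = atan2(0.44415, 0.36911) = 50.272° → normalised to [0°, 360°): 50.272°.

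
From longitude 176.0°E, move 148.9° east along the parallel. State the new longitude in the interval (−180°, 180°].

35.1°W

Start at +176.0°; shift +148.9° → +324.9°.
+324.9° lies outside (−180°, 180°]; subtract 360° → -35.1°.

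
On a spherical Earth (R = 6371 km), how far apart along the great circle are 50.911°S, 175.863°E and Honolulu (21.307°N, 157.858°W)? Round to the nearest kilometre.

8433 km

Δλ = -157.858 − 175.863 = -333.721°; wrapped into (−180°, 180°]: 26.279°.
Δφ = 21.307 − -50.911 = 72.218°.
a = sin²(Δφ/2) + cos φ₁ · cos φ₂ · sin²(Δλ/2) = 0.377658.
c = 2·atan2(√a, √(1−a)) = 1.32360 rad → d = 6371·c ≈ 8432.67 km.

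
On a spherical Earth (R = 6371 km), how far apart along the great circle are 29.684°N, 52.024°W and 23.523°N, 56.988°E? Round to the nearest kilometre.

Δλ = 56.988 − -52.024 = 109.012°.
Δφ = 23.523 − 29.684 = -6.161°.
a = sin²(Δφ/2) + cos φ₁ · cos φ₂ · sin²(Δλ/2) = 0.530924.
c = 2·atan2(√a, √(1−a)) = 1.63268 rad → d = 6371·c ≈ 10401.83 km.

10402 km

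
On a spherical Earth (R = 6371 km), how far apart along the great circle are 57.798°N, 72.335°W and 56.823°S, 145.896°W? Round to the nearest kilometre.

14315 km

Δλ = -145.896 − -72.335 = -73.561°.
Δφ = -56.823 − 57.798 = -114.621°.
a = sin²(Δφ/2) + cos φ₁ · cos φ₂ · sin²(Δλ/2) = 0.812854.
c = 2·atan2(√a, √(1−a)) = 2.24683 rad → d = 6371·c ≈ 14314.58 km.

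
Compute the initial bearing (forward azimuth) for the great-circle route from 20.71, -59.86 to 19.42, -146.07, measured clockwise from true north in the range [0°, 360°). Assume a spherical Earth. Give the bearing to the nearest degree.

287°

Δλ = -146.07 − -59.86 = -86.21°.
θ = atan2( sin Δλ · cos φ₂ , cos φ₁ · sin φ₂ − sin φ₁ · cos φ₂ · cos Δλ )
  = atan2(-0.94104, 0.28896) = -72.930° → normalised to [0°, 360°): 287.070°.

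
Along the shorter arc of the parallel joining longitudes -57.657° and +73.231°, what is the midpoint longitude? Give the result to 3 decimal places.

Signed shortest Δλ from -57.657° to +73.231° is +130.888°.
Midpoint longitude = -57.657° + (+130.888°)/2 = -57.657° + 65.444° = +7.787°.

+7.787°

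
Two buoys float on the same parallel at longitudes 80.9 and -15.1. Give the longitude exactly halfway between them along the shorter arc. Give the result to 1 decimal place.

Signed shortest Δλ from +80.9° to -15.1° is -96.0°.
Midpoint longitude = +80.9° + (-96.0°)/2 = +80.9° − 48.0° = +32.9°.

+32.9°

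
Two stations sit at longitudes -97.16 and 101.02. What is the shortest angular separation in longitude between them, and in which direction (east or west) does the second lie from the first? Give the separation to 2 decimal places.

161.82° west

Raw difference: 101.02 − -97.16 = 198.18°.
Normalise into (−180°, 180°]: 198.18° − 360° = -161.82°.
Negative ⇒ the second point lies to the west; separation 161.82°.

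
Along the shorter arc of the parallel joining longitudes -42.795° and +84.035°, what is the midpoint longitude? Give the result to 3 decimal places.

Signed shortest Δλ from -42.795° to +84.035° is +126.830°.
Midpoint longitude = -42.795° + (+126.830°)/2 = -42.795° + 63.415° = +20.620°.

+20.620°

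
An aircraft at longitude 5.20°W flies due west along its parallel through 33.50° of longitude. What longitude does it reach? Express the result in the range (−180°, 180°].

Start at -5.20°; shift −33.50° → -38.70°.
-38.70° already lies in (−180°, 180°].

38.70°W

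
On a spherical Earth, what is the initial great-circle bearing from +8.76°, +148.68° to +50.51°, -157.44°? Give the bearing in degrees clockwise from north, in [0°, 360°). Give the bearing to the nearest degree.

36°

Δλ = -157.44 − 148.68 = -306.12°; wrapped into (−180°, 180°]: 53.88°.
θ = atan2( sin Δλ · cos φ₂ , cos φ₁ · sin φ₂ − sin φ₁ · cos φ₂ · cos Δλ )
  = atan2(0.51371, 0.70564) = 36.055° → normalised to [0°, 360°): 36.055°.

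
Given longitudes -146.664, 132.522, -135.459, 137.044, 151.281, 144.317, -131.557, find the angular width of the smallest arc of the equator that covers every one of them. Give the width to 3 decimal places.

Sort the longitudes: -146.664°, -135.459°, -131.557°, +132.522°, +137.044°, +144.317°, +151.281°.
Eastward gaps between consecutive values (wrapping around): 11.205°, 3.902°, 264.079°, 4.522°, 7.273°, 6.964°, 62.055°.
Largest gap = 264.079° ⇒ minimal covering band is its complement: 360° − 264.079° = 95.921°.
Band runs from +132.522° eastward to -131.557°, crossing the antimeridian.

95.921°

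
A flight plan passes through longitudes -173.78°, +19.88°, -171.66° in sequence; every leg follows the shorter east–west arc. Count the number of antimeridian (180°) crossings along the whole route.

2

Leg 1: -173.78° → +19.88°, shortest Δλ = -166.34° (west) — crosses 180°.
Leg 2: +19.88° → -171.66°, shortest Δλ = 168.46° (east) — crosses 180°.
Total crossings: 2.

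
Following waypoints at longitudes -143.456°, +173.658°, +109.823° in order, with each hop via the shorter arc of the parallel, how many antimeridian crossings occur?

1

Leg 1: -143.456° → +173.658°, shortest Δλ = -42.886° (west) — crosses 180°.
Leg 2: +173.658° → +109.823°, shortest Δλ = -63.835° (west) — does not cross 180°.
Total crossings: 1.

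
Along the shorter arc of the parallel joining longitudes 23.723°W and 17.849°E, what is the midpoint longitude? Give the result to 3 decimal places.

2.937°W

Signed shortest Δλ from -23.723° to +17.849° is +41.572°.
Midpoint longitude = -23.723° + (+41.572°)/2 = -23.723° + 20.786° = -2.937°.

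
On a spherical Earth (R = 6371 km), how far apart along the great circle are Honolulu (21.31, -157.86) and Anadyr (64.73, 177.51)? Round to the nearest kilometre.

Δλ = 177.51 − -157.86 = 335.37°; wrapped into (−180°, 180°]: -24.63°.
Δφ = 64.73 − 21.31 = 43.42°.
a = sin²(Δφ/2) + cos φ₁ · cos φ₂ · sin²(Δλ/2) = 0.154924.
c = 2·atan2(√a, √(1−a)) = 0.80910 rad → d = 6371·c ≈ 5154.76 km.

5155 km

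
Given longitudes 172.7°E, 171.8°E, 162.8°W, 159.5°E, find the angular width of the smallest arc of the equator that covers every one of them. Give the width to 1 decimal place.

37.7°

Sort the longitudes: -162.8°, +159.5°, +171.8°, +172.7°.
Eastward gaps between consecutive values (wrapping around): 322.3°, 12.3°, 0.9°, 24.5°.
Largest gap = 322.3° ⇒ minimal covering band is its complement: 360° − 322.3° = 37.7°.
Band runs from +159.5° eastward to -162.8°, crossing the antimeridian.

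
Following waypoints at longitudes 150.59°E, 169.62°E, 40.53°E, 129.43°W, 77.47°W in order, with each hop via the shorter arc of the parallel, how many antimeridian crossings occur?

Leg 1: +150.59° → +169.62°, shortest Δλ = 19.03° (east) — does not cross 180°.
Leg 2: +169.62° → +40.53°, shortest Δλ = -129.09° (west) — does not cross 180°.
Leg 3: +40.53° → -129.43°, shortest Δλ = -169.96° (west) — does not cross 180°.
Leg 4: -129.43° → -77.47°, shortest Δλ = 51.96° (east) — does not cross 180°.
Total crossings: 0.

0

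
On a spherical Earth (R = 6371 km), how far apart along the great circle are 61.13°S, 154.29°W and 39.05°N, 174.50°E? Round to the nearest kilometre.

Δλ = 174.50 − -154.29 = 328.79°; wrapped into (−180°, 180°]: -31.21°.
Δφ = 39.05 − -61.13 = 100.18°.
a = sin²(Δφ/2) + cos φ₁ · cos φ₂ · sin²(Δλ/2) = 0.615504.
c = 2·atan2(√a, √(1−a)) = 1.80391 rad → d = 6371·c ≈ 11492.71 km.

11493 km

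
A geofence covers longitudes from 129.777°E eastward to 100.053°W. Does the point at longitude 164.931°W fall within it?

Yes

Band width going east from +129.777° to -100.053°: ((-100.053 − 129.777) mod 360) = 130.170°.
Offset of -164.931° east of the west edge: ((-164.931 − 129.777) mod 360) = 65.292°.
65.292° ≤ 130.170° ⇒ inside.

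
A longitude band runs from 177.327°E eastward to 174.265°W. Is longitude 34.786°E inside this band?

No

Band width going east from +177.327° to -174.265°: ((-174.265 − 177.327) mod 360) = 8.408°.
Offset of +34.786° east of the west edge: ((34.786 − 177.327) mod 360) = 217.459°.
217.459° > 8.408° ⇒ outside.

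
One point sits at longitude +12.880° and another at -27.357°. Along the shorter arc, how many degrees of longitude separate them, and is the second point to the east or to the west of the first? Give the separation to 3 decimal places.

40.237° west

Raw difference: -27.357 − 12.880 = -40.237°.
Normalise into (−180°, 180°]: -40.237° stays -40.237°.
Negative ⇒ the second point lies to the west; separation 40.237°.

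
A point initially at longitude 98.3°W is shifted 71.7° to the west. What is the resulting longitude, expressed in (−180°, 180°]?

170.0°W

Start at -98.3°; shift −71.7° → -170.0°.
-170.0° already lies in (−180°, 180°].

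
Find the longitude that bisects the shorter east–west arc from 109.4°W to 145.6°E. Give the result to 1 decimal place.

Signed shortest Δλ from -109.4° to +145.6° is -105.0°.
Midpoint longitude = -109.4° + (-105.0°)/2 = -109.4° − 52.5° = -161.9°.
(The naïve average (-109.4 + +145.6)/2 = 18.1° is on the wrong side of the globe.)

161.9°W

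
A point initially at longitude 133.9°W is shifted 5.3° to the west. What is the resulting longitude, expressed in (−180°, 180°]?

Start at -133.9°; shift −5.3° → -139.2°.
-139.2° already lies in (−180°, 180°].

139.2°W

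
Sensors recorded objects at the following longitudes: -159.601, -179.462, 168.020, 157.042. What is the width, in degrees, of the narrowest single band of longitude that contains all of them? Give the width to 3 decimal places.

Sort the longitudes: -179.462°, -159.601°, +157.042°, +168.020°.
Eastward gaps between consecutive values (wrapping around): 19.861°, 316.643°, 10.978°, 12.518°.
Largest gap = 316.643° ⇒ minimal covering band is its complement: 360° − 316.643° = 43.357°.
Band runs from +157.042° eastward to -159.601°, crossing the antimeridian.

43.357°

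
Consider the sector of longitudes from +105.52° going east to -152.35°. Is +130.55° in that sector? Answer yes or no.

Yes

Band width going east from +105.52° to -152.35°: ((-152.35 − 105.52) mod 360) = 102.13°.
Offset of +130.55° east of the west edge: ((130.55 − 105.52) mod 360) = 25.03°.
25.03° ≤ 102.13° ⇒ inside.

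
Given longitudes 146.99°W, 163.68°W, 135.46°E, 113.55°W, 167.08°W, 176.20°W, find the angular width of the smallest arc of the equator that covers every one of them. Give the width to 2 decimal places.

Sort the longitudes: -176.20°, -167.08°, -163.68°, -146.99°, -113.55°, +135.46°.
Eastward gaps between consecutive values (wrapping around): 9.12°, 3.40°, 16.69°, 33.44°, 249.01°, 48.34°.
Largest gap = 249.01° ⇒ minimal covering band is its complement: 360° − 249.01° = 110.99°.
Band runs from +135.46° eastward to -113.55°, crossing the antimeridian.

110.99°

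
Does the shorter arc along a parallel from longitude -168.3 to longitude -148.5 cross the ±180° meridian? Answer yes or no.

Signed shortest Δλ = ((-148.5 − -168.3 + 180) mod 360) − 180 = 19.8°.
Going east by 19.8° from -168.3° reaches -148.5° without touching 180°.

No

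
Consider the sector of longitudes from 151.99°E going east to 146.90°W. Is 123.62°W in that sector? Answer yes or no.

Band width going east from +151.99° to -146.90°: ((-146.90 − 151.99) mod 360) = 61.11°.
Offset of -123.62° east of the west edge: ((-123.62 − 151.99) mod 360) = 84.39°.
84.39° > 61.11° ⇒ outside.

No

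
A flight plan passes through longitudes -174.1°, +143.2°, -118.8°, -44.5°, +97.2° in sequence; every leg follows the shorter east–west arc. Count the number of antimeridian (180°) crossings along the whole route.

2

Leg 1: -174.1° → +143.2°, shortest Δλ = -42.7° (west) — crosses 180°.
Leg 2: +143.2° → -118.8°, shortest Δλ = 98.0° (east) — crosses 180°.
Leg 3: -118.8° → -44.5°, shortest Δλ = 74.3° (east) — does not cross 180°.
Leg 4: -44.5° → +97.2°, shortest Δλ = 141.7° (east) — does not cross 180°.
Total crossings: 2.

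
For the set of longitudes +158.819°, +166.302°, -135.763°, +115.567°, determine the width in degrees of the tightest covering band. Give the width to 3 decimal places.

Sort the longitudes: -135.763°, +115.567°, +158.819°, +166.302°.
Eastward gaps between consecutive values (wrapping around): 251.330°, 43.252°, 7.483°, 57.935°.
Largest gap = 251.330° ⇒ minimal covering band is its complement: 360° − 251.330° = 108.670°.
Band runs from +115.567° eastward to -135.763°, crossing the antimeridian.

108.670°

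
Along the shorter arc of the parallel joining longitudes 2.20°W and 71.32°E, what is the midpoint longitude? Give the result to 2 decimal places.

Signed shortest Δλ from -2.20° to +71.32° is +73.52°.
Midpoint longitude = -2.20° + (+73.52°)/2 = -2.20° + 36.76° = +34.56°.

34.56°E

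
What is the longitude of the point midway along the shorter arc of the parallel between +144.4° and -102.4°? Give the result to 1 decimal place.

Signed shortest Δλ from +144.4° to -102.4° is +113.2°.
Midpoint longitude = +144.4° + (+113.2°)/2 = +144.4° + 56.6° = +201.0°.
Normalise into (−180°, 180°]: -159.0°.
(The naïve average (+144.4 + -102.4)/2 = 21.0° is on the wrong side of the globe.)

-159.0°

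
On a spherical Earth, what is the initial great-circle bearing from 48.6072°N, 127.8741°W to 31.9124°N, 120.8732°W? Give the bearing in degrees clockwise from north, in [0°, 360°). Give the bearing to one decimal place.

159.9°

Δλ = -120.8732 − -127.8741 = 7.0009°.
θ = atan2( sin Δλ · cos φ₂ , cos φ₁ · sin φ₂ − sin φ₁ · cos φ₂ · cos Δλ )
  = atan2(0.10346, -0.28253) = 159.887° → normalised to [0°, 360°): 159.887°.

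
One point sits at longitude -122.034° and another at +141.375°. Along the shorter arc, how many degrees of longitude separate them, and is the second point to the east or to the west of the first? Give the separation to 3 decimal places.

Raw difference: 141.375 − -122.034 = 263.409°.
Normalise into (−180°, 180°]: 263.409° − 360° = -96.591°.
Negative ⇒ the second point lies to the west; separation 96.591°.

96.591° west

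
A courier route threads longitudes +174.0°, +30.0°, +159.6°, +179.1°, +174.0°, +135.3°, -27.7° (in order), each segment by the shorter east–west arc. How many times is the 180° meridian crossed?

0

Leg 1: +174.0° → +30.0°, shortest Δλ = -144.0° (west) — does not cross 180°.
Leg 2: +30.0° → +159.6°, shortest Δλ = 129.6° (east) — does not cross 180°.
Leg 3: +159.6° → +179.1°, shortest Δλ = 19.5° (east) — does not cross 180°.
Leg 4: +179.1° → +174.0°, shortest Δλ = -5.1° (west) — does not cross 180°.
Leg 5: +174.0° → +135.3°, shortest Δλ = -38.7° (west) — does not cross 180°.
Leg 6: +135.3° → -27.7°, shortest Δλ = -163.0° (west) — does not cross 180°.
Total crossings: 0.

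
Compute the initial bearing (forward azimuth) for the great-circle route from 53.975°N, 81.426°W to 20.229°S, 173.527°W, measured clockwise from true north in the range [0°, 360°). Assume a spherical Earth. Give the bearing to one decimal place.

Δλ = -173.527 − -81.426 = -92.101°.
θ = atan2( sin Δλ · cos φ₂ , cos φ₁ · sin φ₂ − sin φ₁ · cos φ₂ · cos Δλ )
  = atan2(-0.93769, -0.17554) = -100.603° → normalised to [0°, 360°): 259.397°.

259.4°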